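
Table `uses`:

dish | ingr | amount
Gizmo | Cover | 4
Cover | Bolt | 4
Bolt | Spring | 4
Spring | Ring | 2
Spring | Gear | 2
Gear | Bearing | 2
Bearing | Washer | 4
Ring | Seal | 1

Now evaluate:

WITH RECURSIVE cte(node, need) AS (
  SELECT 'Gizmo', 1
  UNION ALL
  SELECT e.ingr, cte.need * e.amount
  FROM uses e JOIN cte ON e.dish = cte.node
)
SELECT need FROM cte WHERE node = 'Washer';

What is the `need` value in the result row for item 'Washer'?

1024

Base: (Gizmo, need=1).
Iteration 1: components of {Gizmo} -> Cover = 1*4 = 4.
Iteration 2: components of {Cover} -> Bolt = 4*4 = 16.
Iteration 3: components of {Bolt} -> Spring = 16*4 = 64.
Iteration 4: components of {Spring} -> Gear = 64*2 = 128, Ring = 64*2 = 128.
Iteration 5: components of {Gear,Ring} -> Bearing = 128*2 = 256, Seal = 128*1 = 128.
Iteration 6: components of {Bearing,Seal} -> Washer = 256*4 = 1024.
Iteration 7: no further components; recursion stops.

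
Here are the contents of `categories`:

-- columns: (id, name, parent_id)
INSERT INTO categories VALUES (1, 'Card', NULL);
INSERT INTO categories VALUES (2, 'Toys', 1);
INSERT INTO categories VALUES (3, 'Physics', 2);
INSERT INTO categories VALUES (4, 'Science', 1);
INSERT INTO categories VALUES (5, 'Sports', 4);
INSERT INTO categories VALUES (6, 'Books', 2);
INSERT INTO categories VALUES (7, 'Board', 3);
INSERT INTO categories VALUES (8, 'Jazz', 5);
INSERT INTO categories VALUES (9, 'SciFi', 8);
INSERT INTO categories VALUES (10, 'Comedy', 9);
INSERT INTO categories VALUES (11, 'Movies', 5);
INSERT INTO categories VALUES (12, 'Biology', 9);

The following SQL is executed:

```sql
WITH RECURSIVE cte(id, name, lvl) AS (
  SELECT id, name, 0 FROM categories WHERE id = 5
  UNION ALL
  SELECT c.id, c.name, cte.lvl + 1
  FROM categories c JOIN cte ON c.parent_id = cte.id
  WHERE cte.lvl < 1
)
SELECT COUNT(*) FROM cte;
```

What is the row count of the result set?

3

Base: id=5 (Sports) at lvl 0.
Iteration 1: rows with parent_id in {5} -> Jazz (id 8, lvl 1), Movies (id 11, lvl 1).
Iteration 2: lvl < 1 fails for all current rows; recursion stops.
Total rows emitted: 3.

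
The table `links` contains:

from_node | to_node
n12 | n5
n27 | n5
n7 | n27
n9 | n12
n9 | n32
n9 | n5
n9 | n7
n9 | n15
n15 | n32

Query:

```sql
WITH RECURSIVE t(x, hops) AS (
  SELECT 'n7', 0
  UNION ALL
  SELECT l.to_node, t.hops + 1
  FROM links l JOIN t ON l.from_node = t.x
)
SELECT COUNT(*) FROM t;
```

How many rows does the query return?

Base: (n7, hops=0).
Iteration 1: edges from {n7} -> (n27, hops=1).
Iteration 2: edges from {n27} -> (n5, hops=2).
Iteration 3: no outgoing edges from {n5}; recursion stops.
Total rows emitted: 3.

3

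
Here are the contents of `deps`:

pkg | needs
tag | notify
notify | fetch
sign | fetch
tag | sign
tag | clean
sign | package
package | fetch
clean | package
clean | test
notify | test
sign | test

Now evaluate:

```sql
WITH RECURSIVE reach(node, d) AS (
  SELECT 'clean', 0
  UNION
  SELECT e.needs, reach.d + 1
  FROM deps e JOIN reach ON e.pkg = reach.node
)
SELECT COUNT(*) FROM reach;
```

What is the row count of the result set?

Base: (clean, d=0).
Iteration 1: edges from {clean} -> (package, d=1), (test, d=1).
Iteration 2: edges from {package,test} -> (fetch, d=2).
Iteration 3: no outgoing edges from {fetch}; recursion stops.
Total rows emitted: 4.

4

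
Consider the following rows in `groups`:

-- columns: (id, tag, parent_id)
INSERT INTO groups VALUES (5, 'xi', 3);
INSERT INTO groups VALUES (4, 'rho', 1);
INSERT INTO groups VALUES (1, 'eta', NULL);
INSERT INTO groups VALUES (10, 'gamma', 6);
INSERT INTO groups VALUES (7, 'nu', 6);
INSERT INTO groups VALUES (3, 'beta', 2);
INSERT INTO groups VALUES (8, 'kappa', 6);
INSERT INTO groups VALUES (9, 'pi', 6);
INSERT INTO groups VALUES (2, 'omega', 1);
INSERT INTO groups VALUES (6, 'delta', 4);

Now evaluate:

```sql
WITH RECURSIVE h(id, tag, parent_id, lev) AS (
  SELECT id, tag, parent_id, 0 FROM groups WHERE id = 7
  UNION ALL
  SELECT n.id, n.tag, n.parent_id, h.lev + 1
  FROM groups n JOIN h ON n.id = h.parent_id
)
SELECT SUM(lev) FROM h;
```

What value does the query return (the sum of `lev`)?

6

Base: id=7 (nu), parent_id=6, lev 0.
Iteration 1: join on id=6 -> delta (id 6, parent_id=4, lev 1).
Iteration 2: join on id=4 -> rho (id 4, parent_id=1, lev 2).
Iteration 3: join on id=1 -> eta (id 1, parent_id=NULL, lev 3).
Iteration 4: parent_id is NULL; no match; recursion stops.
SUM(lev) = 0 + 1 + 2 + 3 = 6.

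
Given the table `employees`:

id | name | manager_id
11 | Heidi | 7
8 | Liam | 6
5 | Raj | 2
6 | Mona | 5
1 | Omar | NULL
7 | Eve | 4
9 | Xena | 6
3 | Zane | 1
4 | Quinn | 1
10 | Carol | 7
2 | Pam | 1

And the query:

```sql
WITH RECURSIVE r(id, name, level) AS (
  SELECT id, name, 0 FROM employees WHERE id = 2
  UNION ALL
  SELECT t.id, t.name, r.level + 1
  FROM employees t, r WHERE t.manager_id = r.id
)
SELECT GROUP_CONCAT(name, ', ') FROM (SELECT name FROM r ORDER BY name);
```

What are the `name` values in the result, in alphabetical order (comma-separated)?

Base: id=2 (Pam) at level 0.
Iteration 1: rows with manager_id in {2} -> Raj (id 5, level 1).
Iteration 2: rows with manager_id in {5} -> Mona (id 6, level 2).
Iteration 3: rows with manager_id in {6} -> Liam (id 8, level 3), Xena (id 9, level 3).
Iteration 4: no rows with manager_id in {8,9}; recursion stops.

Liam, Mona, Pam, Raj, Xena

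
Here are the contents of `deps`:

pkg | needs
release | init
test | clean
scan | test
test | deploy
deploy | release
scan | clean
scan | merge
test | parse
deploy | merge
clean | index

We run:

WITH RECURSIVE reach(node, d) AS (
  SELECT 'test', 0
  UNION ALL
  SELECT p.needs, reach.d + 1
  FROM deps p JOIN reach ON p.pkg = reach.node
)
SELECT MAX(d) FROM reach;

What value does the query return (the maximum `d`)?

Base: (test, d=0).
Iteration 1: edges from {test} -> (clean, d=1), (deploy, d=1), (parse, d=1).
Iteration 2: edges from {clean,deploy,parse} -> (index, d=2), (merge, d=2), (release, d=2).
Iteration 3: edges from {index,merge,release} -> (init, d=3).
Iteration 4: no outgoing edges from {init}; recursion stops.
d values: 0, 1, 1, 1, 2, 2, 2, 3; the maximum is 3.

3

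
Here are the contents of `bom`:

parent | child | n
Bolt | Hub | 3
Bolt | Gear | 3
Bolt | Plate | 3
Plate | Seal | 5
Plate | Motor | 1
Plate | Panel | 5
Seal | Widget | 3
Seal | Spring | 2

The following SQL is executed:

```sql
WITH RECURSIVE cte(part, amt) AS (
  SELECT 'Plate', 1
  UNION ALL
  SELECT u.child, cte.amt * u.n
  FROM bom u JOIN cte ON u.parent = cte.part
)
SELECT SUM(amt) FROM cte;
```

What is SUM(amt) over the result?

Base: (Plate, amt=1).
Iteration 1: components of {Plate} -> Motor = 1*1 = 1, Panel = 1*5 = 5, Seal = 1*5 = 5.
Iteration 2: components of {Motor,Panel,Seal} -> Spring = 5*2 = 10, Widget = 5*3 = 15.
Iteration 3: no further components; recursion stops.
SUM(amt) = 1 + 5 + 1 + 5 + 15 + 10 = 37.

37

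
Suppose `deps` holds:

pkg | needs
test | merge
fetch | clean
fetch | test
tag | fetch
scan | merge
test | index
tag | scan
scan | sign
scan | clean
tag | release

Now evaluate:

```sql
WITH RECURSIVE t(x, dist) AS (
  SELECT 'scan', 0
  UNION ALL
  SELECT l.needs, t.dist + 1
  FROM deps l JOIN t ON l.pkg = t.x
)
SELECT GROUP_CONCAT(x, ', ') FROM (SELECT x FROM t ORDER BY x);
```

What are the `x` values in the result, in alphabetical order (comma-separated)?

clean, merge, scan, sign

Base: (scan, dist=0).
Iteration 1: edges from {scan} -> (clean, dist=1), (merge, dist=1), (sign, dist=1).
Iteration 2: no outgoing edges from {clean,merge,sign}; recursion stops.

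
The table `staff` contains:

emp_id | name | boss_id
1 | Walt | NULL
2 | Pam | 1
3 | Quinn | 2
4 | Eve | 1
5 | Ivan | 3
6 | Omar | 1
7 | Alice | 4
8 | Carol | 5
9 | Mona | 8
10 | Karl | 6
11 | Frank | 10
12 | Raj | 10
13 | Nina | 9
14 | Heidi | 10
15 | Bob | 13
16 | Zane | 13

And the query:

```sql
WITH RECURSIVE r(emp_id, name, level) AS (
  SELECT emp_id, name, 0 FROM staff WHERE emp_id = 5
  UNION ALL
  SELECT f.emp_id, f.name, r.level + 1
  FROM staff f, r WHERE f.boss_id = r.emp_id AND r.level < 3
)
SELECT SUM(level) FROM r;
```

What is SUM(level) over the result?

6

Base: emp_id=5 (Ivan) at level 0.
Iteration 1: rows with boss_id in {5} -> Carol (id 8, level 1).
Iteration 2: rows with boss_id in {8} -> Mona (id 9, level 2).
Iteration 3: rows with boss_id in {9} -> Nina (id 13, level 3).
Iteration 4: level < 3 fails for all current rows; recursion stops.
SUM(level) = 0 + 1 + 2 + 3 = 6.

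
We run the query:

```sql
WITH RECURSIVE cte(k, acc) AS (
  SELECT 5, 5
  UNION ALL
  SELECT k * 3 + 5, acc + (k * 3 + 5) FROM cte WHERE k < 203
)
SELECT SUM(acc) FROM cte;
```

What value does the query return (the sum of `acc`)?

1305

Base: k=5, acc=5.
Iteration 1: 5 < 203 holds -> k = 5 * 3 + 5 = 20, acc = 5 + 20 = 25.
Iteration 2: 20 < 203 holds -> k = 20 * 3 + 5 = 65, acc = 25 + 65 = 90.
Iteration 3: 65 < 203 holds -> k = 65 * 3 + 5 = 200, acc = 90 + 200 = 290.
Iteration 4: 200 < 203 holds -> k = 200 * 3 + 5 = 605, acc = 290 + 605 = 895.
Iteration 5: 605 < 203 fails; recursion stops.
SUM(acc) = 5 + 25 + 90 + 290 + 895 = 1305.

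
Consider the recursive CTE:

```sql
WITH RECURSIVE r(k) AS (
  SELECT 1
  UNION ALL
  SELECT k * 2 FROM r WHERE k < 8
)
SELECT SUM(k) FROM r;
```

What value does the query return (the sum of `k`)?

Base: k=1.
Iteration 1: 1 < 8 holds -> k = 1 * 2 = 2.
Iteration 2: 2 < 8 holds -> k = 2 * 2 = 4.
Iteration 3: 4 < 8 holds -> k = 4 * 2 = 8.
Iteration 4: 8 < 8 fails; recursion stops.
SUM(k) = 1 + 2 + 4 + 8 = 15.

15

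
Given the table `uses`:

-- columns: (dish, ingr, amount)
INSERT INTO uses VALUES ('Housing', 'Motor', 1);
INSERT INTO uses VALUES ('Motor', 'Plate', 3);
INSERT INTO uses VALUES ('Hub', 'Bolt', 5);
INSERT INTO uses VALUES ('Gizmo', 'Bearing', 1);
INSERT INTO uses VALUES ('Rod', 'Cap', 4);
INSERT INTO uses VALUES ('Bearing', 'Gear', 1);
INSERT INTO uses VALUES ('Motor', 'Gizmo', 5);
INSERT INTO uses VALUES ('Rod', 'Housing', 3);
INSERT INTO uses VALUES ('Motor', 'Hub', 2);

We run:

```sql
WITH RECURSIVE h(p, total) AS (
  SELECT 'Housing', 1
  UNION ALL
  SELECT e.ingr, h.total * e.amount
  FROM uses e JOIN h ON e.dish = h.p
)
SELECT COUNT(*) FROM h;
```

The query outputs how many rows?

8

Base: (Housing, total=1).
Iteration 1: components of {Housing} -> Motor = 1*1 = 1.
Iteration 2: components of {Motor} -> Gizmo = 1*5 = 5, Hub = 1*2 = 2, Plate = 1*3 = 3.
Iteration 3: components of {Gizmo,Hub,Plate} -> Bearing = 5*1 = 5, Bolt = 2*5 = 10.
Iteration 4: components of {Bearing,Bolt} -> Gear = 5*1 = 5.
Iteration 5: no further components; recursion stops.
Total rows emitted: 8.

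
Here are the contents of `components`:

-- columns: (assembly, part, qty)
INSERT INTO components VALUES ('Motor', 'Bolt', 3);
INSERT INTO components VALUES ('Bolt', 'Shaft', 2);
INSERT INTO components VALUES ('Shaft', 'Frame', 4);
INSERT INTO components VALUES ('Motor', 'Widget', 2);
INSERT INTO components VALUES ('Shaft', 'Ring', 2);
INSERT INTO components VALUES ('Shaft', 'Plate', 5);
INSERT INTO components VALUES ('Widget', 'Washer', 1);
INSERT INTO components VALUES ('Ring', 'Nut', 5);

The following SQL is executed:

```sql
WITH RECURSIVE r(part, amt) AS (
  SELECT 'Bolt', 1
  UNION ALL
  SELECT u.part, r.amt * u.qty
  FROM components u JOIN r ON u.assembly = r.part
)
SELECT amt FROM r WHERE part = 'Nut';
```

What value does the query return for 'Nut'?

Base: (Bolt, amt=1).
Iteration 1: components of {Bolt} -> Shaft = 1*2 = 2.
Iteration 2: components of {Shaft} -> Frame = 2*4 = 8, Plate = 2*5 = 10, Ring = 2*2 = 4.
Iteration 3: components of {Frame,Plate,Ring} -> Nut = 4*5 = 20.
Iteration 4: no further components; recursion stops.

20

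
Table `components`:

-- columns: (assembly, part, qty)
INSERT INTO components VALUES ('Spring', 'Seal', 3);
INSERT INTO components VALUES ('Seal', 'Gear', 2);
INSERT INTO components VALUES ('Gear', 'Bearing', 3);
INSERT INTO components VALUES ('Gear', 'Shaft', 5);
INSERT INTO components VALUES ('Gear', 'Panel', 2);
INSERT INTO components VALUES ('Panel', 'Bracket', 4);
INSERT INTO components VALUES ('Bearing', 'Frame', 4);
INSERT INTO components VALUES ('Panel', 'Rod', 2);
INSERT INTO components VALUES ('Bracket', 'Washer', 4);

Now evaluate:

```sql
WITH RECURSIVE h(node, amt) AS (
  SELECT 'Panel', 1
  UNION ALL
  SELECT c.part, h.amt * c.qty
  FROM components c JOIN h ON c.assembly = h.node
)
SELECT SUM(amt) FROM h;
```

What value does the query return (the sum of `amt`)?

23

Base: (Panel, amt=1).
Iteration 1: components of {Panel} -> Bracket = 1*4 = 4, Rod = 1*2 = 2.
Iteration 2: components of {Bracket,Rod} -> Washer = 4*4 = 16.
Iteration 3: no further components; recursion stops.
SUM(amt) = 1 + 4 + 2 + 16 = 23.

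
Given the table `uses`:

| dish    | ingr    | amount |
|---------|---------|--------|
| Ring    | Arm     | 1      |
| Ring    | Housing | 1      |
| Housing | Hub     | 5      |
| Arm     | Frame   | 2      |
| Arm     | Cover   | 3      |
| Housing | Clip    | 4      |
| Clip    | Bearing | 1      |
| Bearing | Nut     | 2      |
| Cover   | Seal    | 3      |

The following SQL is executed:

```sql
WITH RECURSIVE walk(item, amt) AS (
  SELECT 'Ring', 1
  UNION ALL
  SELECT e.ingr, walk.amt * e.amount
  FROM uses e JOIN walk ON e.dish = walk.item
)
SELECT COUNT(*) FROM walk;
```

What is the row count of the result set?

Base: (Ring, amt=1).
Iteration 1: components of {Ring} -> Arm = 1*1 = 1, Housing = 1*1 = 1.
Iteration 2: components of {Arm,Housing} -> Clip = 1*4 = 4, Cover = 1*3 = 3, Frame = 1*2 = 2, Hub = 1*5 = 5.
Iteration 3: components of {Clip,Cover,Frame,Hub} -> Bearing = 4*1 = 4, Seal = 3*3 = 9.
Iteration 4: components of {Bearing,Seal} -> Nut = 4*2 = 8.
Iteration 5: no further components; recursion stops.
Total rows emitted: 10.

10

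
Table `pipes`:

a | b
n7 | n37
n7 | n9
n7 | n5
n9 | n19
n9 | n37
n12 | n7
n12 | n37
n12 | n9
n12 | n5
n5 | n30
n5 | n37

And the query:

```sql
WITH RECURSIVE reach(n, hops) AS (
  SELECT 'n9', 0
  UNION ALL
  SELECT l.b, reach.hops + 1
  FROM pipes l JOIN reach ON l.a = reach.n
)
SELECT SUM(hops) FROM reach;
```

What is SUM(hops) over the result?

2

Base: (n9, hops=0).
Iteration 1: edges from {n9} -> (n19, hops=1), (n37, hops=1).
Iteration 2: no outgoing edges from {n19,n37}; recursion stops.
SUM(hops) = 0 + 1 + 1 = 2.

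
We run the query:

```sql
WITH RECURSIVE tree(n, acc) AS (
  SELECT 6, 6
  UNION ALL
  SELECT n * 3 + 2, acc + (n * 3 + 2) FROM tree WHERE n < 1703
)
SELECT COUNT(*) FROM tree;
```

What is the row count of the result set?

7

Base: n=6, acc=6.
Iteration 1: 6 < 1703 holds -> n = 6 * 3 + 2 = 20, acc = 6 + 20 = 26.
Iteration 2: 20 < 1703 holds -> n = 20 * 3 + 2 = 62, acc = 26 + 62 = 88.
Iteration 3: 62 < 1703 holds -> n = 62 * 3 + 2 = 188, acc = 88 + 188 = 276.
Iteration 4: 188 < 1703 holds -> n = 188 * 3 + 2 = 566, acc = 276 + 566 = 842.
Iteration 5: 566 < 1703 holds -> n = 566 * 3 + 2 = 1700, acc = 842 + 1700 = 2542.
Iteration 6: 1700 < 1703 holds -> n = 1700 * 3 + 2 = 5102, acc = 2542 + 5102 = 7644.
Iteration 7: 5102 < 1703 fails; recursion stops.
Total rows emitted: 7.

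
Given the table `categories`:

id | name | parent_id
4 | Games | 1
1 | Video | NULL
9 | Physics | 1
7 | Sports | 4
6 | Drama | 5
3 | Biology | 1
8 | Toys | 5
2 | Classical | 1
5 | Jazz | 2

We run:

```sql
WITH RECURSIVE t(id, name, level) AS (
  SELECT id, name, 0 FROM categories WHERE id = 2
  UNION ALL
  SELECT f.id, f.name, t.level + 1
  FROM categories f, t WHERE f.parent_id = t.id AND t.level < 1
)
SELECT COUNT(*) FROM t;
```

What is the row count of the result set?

Base: id=2 (Classical) at level 0.
Iteration 1: rows with parent_id in {2} -> Jazz (id 5, level 1).
Iteration 2: level < 1 fails for all current rows; recursion stops.
Total rows emitted: 2.

2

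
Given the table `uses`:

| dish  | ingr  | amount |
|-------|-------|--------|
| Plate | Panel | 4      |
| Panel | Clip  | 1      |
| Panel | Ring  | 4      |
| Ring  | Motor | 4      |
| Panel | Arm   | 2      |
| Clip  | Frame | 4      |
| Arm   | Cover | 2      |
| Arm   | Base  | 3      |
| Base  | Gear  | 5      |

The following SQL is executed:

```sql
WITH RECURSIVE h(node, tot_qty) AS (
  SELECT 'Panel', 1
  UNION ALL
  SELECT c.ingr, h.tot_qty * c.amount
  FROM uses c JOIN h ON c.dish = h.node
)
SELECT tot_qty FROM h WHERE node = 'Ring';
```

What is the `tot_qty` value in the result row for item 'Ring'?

Base: (Panel, tot_qty=1).
Iteration 1: components of {Panel} -> Arm = 1*2 = 2, Clip = 1*1 = 1, Ring = 1*4 = 4.
Iteration 2: components of {Arm,Clip,Ring} -> Base = 2*3 = 6, Cover = 2*2 = 4, Frame = 1*4 = 4, Motor = 4*4 = 16.
Iteration 3: components of {Base,Cover,Frame,Motor} -> Gear = 6*5 = 30.
Iteration 4: no further components; recursion stops.

4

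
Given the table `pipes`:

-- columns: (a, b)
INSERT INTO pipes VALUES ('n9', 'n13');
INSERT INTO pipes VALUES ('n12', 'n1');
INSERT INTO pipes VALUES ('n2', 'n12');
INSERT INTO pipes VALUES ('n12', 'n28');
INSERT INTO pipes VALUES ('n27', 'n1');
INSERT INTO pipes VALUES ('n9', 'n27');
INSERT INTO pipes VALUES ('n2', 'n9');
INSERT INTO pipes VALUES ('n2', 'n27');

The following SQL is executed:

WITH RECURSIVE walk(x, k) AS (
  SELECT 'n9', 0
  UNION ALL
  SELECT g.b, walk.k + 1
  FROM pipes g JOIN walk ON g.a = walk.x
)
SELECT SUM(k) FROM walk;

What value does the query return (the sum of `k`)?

4

Base: (n9, k=0).
Iteration 1: edges from {n9} -> (n13, k=1), (n27, k=1).
Iteration 2: edges from {n13,n27} -> (n1, k=2).
Iteration 3: no outgoing edges from {n1}; recursion stops.
SUM(k) = 0 + 1 + 1 + 2 = 4.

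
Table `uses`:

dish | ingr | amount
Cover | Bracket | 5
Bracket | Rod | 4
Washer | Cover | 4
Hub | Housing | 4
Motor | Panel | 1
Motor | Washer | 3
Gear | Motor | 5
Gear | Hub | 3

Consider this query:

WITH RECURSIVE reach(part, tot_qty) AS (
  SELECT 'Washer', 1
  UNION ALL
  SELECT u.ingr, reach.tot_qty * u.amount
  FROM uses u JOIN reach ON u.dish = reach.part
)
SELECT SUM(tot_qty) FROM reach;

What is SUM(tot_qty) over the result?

Base: (Washer, tot_qty=1).
Iteration 1: components of {Washer} -> Cover = 1*4 = 4.
Iteration 2: components of {Cover} -> Bracket = 4*5 = 20.
Iteration 3: components of {Bracket} -> Rod = 20*4 = 80.
Iteration 4: no further components; recursion stops.
SUM(tot_qty) = 1 + 4 + 20 + 80 = 105.

105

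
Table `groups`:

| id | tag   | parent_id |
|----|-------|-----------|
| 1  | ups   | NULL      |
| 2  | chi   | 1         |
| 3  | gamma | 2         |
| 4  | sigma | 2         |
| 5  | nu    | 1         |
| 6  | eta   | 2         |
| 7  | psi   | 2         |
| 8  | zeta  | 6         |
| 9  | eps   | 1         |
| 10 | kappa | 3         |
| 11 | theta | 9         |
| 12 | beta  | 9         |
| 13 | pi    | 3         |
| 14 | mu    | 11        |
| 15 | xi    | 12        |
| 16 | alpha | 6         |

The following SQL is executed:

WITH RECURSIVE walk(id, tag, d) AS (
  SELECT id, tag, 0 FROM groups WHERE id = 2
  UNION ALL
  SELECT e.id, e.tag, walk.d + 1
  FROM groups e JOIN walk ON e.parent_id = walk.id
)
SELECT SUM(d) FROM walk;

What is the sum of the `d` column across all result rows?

Base: id=2 (chi) at d 0.
Iteration 1: rows with parent_id in {2} -> gamma (id 3, d 1), sigma (id 4, d 1), eta (id 6, d 1), psi (id 7, d 1).
Iteration 2: rows with parent_id in {3,4,6,7} -> zeta (id 8, d 2), kappa (id 10, d 2), pi (id 13, d 2), alpha (id 16, d 2).
Iteration 3: no rows with parent_id in {8,10,13,16}; recursion stops.
SUM(d) = 0 + 1 + 1 + 1 + 1 + 2 + 2 + 2 + 2 = 12.

12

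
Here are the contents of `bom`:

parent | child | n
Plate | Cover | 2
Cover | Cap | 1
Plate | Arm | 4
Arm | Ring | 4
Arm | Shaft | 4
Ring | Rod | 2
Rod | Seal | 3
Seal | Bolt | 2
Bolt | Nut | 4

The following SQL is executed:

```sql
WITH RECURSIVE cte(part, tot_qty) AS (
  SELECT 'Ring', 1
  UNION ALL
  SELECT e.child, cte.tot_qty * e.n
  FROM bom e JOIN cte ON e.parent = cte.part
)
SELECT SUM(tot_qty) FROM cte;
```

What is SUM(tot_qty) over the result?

69

Base: (Ring, tot_qty=1).
Iteration 1: components of {Ring} -> Rod = 1*2 = 2.
Iteration 2: components of {Rod} -> Seal = 2*3 = 6.
Iteration 3: components of {Seal} -> Bolt = 6*2 = 12.
Iteration 4: components of {Bolt} -> Nut = 12*4 = 48.
Iteration 5: no further components; recursion stops.
SUM(tot_qty) = 1 + 2 + 6 + 12 + 48 = 69.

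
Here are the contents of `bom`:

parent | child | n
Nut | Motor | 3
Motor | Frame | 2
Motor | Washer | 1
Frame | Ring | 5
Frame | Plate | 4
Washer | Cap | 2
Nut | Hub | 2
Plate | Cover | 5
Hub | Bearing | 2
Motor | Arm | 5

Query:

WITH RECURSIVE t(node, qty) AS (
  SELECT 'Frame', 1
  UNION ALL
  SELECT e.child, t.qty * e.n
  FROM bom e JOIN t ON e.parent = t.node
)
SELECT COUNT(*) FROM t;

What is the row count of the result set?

4

Base: (Frame, qty=1).
Iteration 1: components of {Frame} -> Plate = 1*4 = 4, Ring = 1*5 = 5.
Iteration 2: components of {Plate,Ring} -> Cover = 4*5 = 20.
Iteration 3: no further components; recursion stops.
Total rows emitted: 4.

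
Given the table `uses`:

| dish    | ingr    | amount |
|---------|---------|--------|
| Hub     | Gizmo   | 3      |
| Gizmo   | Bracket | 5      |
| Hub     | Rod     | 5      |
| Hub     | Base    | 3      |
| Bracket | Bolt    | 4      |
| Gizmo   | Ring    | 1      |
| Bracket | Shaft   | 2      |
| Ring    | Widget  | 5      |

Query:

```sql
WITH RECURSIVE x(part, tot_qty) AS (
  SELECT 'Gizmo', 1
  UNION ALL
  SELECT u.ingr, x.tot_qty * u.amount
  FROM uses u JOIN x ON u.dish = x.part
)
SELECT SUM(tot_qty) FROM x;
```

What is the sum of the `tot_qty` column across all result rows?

42

Base: (Gizmo, tot_qty=1).
Iteration 1: components of {Gizmo} -> Bracket = 1*5 = 5, Ring = 1*1 = 1.
Iteration 2: components of {Bracket,Ring} -> Bolt = 5*4 = 20, Shaft = 5*2 = 10, Widget = 1*5 = 5.
Iteration 3: no further components; recursion stops.
SUM(tot_qty) = 1 + 5 + 1 + 20 + 10 + 5 = 42.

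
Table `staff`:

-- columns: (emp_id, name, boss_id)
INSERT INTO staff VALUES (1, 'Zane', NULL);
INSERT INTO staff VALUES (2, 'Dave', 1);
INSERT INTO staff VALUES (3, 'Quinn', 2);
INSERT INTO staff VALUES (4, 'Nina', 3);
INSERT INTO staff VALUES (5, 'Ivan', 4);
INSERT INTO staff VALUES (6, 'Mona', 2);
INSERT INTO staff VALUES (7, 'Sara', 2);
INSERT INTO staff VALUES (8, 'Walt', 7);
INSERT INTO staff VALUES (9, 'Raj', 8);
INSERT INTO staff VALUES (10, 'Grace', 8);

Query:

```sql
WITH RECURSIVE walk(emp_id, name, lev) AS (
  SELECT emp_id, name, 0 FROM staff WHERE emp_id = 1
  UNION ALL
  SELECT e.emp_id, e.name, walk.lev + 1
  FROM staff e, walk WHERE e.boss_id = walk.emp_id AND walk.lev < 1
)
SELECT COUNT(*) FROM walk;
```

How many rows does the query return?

Base: emp_id=1 (Zane) at lev 0.
Iteration 1: rows with boss_id in {1} -> Dave (id 2, lev 1).
Iteration 2: lev < 1 fails for all current rows; recursion stops.
Total rows emitted: 2.

2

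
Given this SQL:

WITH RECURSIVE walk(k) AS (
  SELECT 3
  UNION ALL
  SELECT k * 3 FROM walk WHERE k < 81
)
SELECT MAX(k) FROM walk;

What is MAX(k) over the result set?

81

Base: k=3.
Iteration 1: 3 < 81 holds -> k = 3 * 3 = 9.
Iteration 2: 9 < 81 holds -> k = 9 * 3 = 27.
Iteration 3: 27 < 81 holds -> k = 27 * 3 = 81.
Iteration 4: 81 < 81 fails; recursion stops.
k values: 3, 9, 27, 81; the maximum is 81.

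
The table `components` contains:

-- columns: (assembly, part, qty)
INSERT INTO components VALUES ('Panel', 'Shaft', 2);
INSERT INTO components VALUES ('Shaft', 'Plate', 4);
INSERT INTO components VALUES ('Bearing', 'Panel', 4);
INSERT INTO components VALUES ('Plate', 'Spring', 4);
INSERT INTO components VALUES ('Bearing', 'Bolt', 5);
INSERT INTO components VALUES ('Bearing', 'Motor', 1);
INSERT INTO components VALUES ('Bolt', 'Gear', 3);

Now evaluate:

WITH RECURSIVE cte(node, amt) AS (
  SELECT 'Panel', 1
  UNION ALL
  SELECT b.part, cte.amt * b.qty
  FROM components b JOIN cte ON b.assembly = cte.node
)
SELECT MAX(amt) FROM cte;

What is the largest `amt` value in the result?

Base: (Panel, amt=1).
Iteration 1: components of {Panel} -> Shaft = 1*2 = 2.
Iteration 2: components of {Shaft} -> Plate = 2*4 = 8.
Iteration 3: components of {Plate} -> Spring = 8*4 = 32.
Iteration 4: no further components; recursion stops.
amt values: 1, 2, 8, 32; the maximum is 32.

32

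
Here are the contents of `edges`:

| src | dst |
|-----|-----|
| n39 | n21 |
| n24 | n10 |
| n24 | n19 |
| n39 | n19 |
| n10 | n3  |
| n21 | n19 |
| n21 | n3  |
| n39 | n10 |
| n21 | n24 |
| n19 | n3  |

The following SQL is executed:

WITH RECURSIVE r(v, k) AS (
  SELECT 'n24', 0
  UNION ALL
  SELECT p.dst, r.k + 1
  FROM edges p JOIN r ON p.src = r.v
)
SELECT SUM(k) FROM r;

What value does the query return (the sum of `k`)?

6

Base: (n24, k=0).
Iteration 1: edges from {n24} -> (n10, k=1), (n19, k=1).
Iteration 2: edges from {n10,n19} -> (n3, k=2) x2. [UNION ALL keeps all 2 new rows, including repeats]
Iteration 3: no outgoing edges from {n3}; recursion stops.
SUM(k) = 0 + 1 + 1 + 2 + 2 = 6.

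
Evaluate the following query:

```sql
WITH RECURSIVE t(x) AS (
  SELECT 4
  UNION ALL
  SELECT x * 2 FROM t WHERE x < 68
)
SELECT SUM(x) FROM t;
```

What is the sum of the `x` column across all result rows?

Base: x=4.
Iteration 1: 4 < 68 holds -> x = 4 * 2 = 8.
Iteration 2: 8 < 68 holds -> x = 8 * 2 = 16.
Iteration 3: 16 < 68 holds -> x = 16 * 2 = 32.
Iteration 4: 32 < 68 holds -> x = 32 * 2 = 64.
Iteration 5: 64 < 68 holds -> x = 64 * 2 = 128.
Iteration 6: 128 < 68 fails; recursion stops.
SUM(x) = 4 + 8 + 16 + 32 + 64 + 128 = 252.

252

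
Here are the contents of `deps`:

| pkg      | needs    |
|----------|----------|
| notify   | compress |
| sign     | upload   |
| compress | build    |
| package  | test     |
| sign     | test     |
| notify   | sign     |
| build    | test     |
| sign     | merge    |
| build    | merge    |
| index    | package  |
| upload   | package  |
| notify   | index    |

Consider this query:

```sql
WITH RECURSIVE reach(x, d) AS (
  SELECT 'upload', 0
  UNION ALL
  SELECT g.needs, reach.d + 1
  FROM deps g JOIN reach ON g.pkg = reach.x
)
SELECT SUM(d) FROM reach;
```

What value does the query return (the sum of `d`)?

3

Base: (upload, d=0).
Iteration 1: edges from {upload} -> (package, d=1).
Iteration 2: edges from {package} -> (test, d=2).
Iteration 3: no outgoing edges from {test}; recursion stops.
SUM(d) = 0 + 1 + 2 = 3.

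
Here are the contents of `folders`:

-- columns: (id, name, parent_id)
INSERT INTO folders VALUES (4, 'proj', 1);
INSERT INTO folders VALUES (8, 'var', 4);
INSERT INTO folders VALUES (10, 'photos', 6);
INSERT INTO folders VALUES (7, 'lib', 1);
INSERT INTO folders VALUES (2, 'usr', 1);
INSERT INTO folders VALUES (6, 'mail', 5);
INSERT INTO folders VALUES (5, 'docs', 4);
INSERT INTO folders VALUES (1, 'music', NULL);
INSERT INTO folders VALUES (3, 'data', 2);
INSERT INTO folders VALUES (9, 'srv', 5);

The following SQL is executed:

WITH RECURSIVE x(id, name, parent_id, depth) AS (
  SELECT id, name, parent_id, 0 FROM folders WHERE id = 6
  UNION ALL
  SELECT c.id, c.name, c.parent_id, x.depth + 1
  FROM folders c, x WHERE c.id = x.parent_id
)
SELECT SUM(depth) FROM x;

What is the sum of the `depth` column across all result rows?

6

Base: id=6 (mail), parent_id=5, depth 0.
Iteration 1: join on id=5 -> docs (id 5, parent_id=4, depth 1).
Iteration 2: join on id=4 -> proj (id 4, parent_id=1, depth 2).
Iteration 3: join on id=1 -> music (id 1, parent_id=NULL, depth 3).
Iteration 4: parent_id is NULL; no match; recursion stops.
SUM(depth) = 0 + 1 + 2 + 3 = 6.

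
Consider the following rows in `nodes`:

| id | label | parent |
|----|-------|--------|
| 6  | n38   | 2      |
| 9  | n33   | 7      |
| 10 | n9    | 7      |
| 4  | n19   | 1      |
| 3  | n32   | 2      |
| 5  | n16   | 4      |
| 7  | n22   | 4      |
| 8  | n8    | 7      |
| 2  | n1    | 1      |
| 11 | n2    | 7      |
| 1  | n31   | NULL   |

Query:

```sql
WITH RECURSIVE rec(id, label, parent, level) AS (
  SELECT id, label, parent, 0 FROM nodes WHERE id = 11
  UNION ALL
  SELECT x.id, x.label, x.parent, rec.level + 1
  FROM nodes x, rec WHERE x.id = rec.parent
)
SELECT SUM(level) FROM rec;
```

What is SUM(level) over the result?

6

Base: id=11 (n2), parent=7, level 0.
Iteration 1: join on id=7 -> n22 (id 7, parent=4, level 1).
Iteration 2: join on id=4 -> n19 (id 4, parent=1, level 2).
Iteration 3: join on id=1 -> n31 (id 1, parent=NULL, level 3).
Iteration 4: parent is NULL; no match; recursion stops.
SUM(level) = 0 + 1 + 2 + 3 = 6.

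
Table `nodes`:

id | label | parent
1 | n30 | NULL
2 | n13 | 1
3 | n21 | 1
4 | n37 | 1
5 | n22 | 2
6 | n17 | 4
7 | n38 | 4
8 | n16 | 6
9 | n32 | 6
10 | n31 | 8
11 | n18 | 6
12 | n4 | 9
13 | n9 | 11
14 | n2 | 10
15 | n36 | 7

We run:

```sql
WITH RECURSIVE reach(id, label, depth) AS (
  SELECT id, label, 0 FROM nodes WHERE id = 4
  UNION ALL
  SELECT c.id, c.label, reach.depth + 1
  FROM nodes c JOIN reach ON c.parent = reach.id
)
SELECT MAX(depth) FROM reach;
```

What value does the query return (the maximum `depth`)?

4

Base: id=4 (n37) at depth 0.
Iteration 1: rows with parent in {4} -> n17 (id 6, depth 1), n38 (id 7, depth 1).
Iteration 2: rows with parent in {6,7} -> n16 (id 8, depth 2), n32 (id 9, depth 2), n18 (id 11, depth 2), n36 (id 15, depth 2).
Iteration 3: rows with parent in {8,9,11,15} -> n31 (id 10, depth 3), n4 (id 12, depth 3), n9 (id 13, depth 3).
Iteration 4: rows with parent in {10,12,13} -> n2 (id 14, depth 4).
Iteration 5: no rows with parent in {14}; recursion stops.
depth values: 0, 1, 1, 2, 2, 2, 2, 3, 3, 3, 4; the maximum is 4.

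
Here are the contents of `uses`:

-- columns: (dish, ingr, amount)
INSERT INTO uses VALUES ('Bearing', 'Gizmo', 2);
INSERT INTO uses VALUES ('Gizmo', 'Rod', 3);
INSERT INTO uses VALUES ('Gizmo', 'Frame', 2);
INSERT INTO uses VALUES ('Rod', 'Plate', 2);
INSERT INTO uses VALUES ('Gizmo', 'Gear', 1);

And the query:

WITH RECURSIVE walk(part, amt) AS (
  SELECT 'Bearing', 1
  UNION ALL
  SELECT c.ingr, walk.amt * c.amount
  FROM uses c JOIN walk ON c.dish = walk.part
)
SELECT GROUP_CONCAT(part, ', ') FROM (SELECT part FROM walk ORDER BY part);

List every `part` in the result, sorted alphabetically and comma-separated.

Base: (Bearing, amt=1).
Iteration 1: components of {Bearing} -> Gizmo = 1*2 = 2.
Iteration 2: components of {Gizmo} -> Frame = 2*2 = 4, Gear = 2*1 = 2, Rod = 2*3 = 6.
Iteration 3: components of {Frame,Gear,Rod} -> Plate = 6*2 = 12.
Iteration 4: no further components; recursion stops.

Bearing, Frame, Gear, Gizmo, Plate, Rod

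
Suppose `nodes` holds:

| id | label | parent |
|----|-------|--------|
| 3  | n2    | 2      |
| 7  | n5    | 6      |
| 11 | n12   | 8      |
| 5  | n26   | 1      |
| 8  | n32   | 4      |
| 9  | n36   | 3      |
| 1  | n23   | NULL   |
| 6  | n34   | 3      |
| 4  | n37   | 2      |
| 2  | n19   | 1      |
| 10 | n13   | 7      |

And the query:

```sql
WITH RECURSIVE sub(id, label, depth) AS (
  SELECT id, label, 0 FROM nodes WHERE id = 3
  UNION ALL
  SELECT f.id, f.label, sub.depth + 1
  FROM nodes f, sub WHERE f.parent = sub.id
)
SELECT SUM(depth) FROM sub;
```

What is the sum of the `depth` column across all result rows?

Base: id=3 (n2) at depth 0.
Iteration 1: rows with parent in {3} -> n34 (id 6, depth 1), n36 (id 9, depth 1).
Iteration 2: rows with parent in {6,9} -> n5 (id 7, depth 2).
Iteration 3: rows with parent in {7} -> n13 (id 10, depth 3).
Iteration 4: no rows with parent in {10}; recursion stops.
SUM(depth) = 0 + 1 + 1 + 2 + 3 = 7.

7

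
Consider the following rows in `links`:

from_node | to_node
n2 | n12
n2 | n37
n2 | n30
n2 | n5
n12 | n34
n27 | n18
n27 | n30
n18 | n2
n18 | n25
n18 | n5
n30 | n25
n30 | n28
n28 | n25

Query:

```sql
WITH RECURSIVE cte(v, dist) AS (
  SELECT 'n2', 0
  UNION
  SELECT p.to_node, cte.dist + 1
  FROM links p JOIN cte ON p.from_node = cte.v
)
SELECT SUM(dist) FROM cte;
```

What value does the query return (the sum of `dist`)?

13

Base: (n2, dist=0).
Iteration 1: edges from {n2} -> (n12, dist=1), (n30, dist=1), (n37, dist=1), (n5, dist=1).
Iteration 2: edges from {n12,n30,n37,n5} -> (n25, dist=2), (n28, dist=2), (n34, dist=2).
Iteration 3: edges from {n25,n28,n34} -> (n25, dist=3).
Iteration 4: no outgoing edges from {n25}; recursion stops.
SUM(dist) = 0 + 1 + 1 + 1 + 1 + 2 + 2 + 2 + 3 = 13.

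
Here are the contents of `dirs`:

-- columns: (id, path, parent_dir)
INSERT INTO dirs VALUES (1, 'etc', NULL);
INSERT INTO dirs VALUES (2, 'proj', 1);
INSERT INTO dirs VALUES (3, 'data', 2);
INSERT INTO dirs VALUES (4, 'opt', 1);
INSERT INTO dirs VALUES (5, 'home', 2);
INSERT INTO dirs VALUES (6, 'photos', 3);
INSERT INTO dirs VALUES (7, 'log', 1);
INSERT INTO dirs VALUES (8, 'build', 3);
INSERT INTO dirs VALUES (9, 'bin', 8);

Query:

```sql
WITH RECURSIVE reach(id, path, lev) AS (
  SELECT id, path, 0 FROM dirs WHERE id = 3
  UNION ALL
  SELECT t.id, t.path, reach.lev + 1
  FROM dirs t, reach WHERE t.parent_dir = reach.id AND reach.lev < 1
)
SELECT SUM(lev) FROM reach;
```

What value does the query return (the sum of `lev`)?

2

Base: id=3 (data) at lev 0.
Iteration 1: rows with parent_dir in {3} -> photos (id 6, lev 1), build (id 8, lev 1).
Iteration 2: lev < 1 fails for all current rows; recursion stops.
SUM(lev) = 0 + 1 + 1 = 2.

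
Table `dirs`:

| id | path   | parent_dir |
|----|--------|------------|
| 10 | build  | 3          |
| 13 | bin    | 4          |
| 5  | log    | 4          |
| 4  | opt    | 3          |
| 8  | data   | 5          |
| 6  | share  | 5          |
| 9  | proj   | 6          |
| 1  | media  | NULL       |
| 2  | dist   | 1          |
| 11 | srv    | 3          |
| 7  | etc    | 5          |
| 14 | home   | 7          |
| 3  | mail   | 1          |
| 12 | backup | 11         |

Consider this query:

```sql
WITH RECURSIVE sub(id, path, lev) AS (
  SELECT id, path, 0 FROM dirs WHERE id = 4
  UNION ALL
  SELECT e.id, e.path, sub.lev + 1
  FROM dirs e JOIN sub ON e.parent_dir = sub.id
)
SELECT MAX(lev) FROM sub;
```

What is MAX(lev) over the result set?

3

Base: id=4 (opt) at lev 0.
Iteration 1: rows with parent_dir in {4} -> log (id 5, lev 1), bin (id 13, lev 1).
Iteration 2: rows with parent_dir in {5,13} -> share (id 6, lev 2), etc (id 7, lev 2), data (id 8, lev 2).
Iteration 3: rows with parent_dir in {6,7,8} -> proj (id 9, lev 3), home (id 14, lev 3).
Iteration 4: no rows with parent_dir in {9,14}; recursion stops.
lev values: 0, 1, 1, 2, 2, 2, 3, 3; the maximum is 3.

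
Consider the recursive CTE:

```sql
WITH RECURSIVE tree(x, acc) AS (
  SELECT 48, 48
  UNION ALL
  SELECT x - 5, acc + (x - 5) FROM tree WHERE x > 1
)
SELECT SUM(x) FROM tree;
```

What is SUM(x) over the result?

253

Base: x=48, acc=48.
Iteration 1: 48 > 1 holds -> x = 48 - 5 = 43, acc = 48 + 43 = 91.
Iteration 2: 43 > 1 holds -> x = 43 - 5 = 38, acc = 91 + 38 = 129.
Iteration 3: 38 > 1 holds -> x = 38 - 5 = 33, acc = 129 + 33 = 162.
Iteration 4: 33 > 1 holds -> x = 33 - 5 = 28, acc = 162 + 28 = 190.
Iteration 5: 28 > 1 holds -> x = 28 - 5 = 23, acc = 190 + 23 = 213.
Iteration 6: 23 > 1 holds -> x = 23 - 5 = 18, acc = 213 + 18 = 231.
Iteration 7: 18 > 1 holds -> x = 18 - 5 = 13, acc = 231 + 13 = 244.
Iteration 8: 13 > 1 holds -> x = 13 - 5 = 8, acc = 244 + 8 = 252.
Iteration 9: 8 > 1 holds -> x = 8 - 5 = 3, acc = 252 + 3 = 255.
Iteration 10: 3 > 1 holds -> x = 3 - 5 = -2, acc = 255 + -2 = 253.
Iteration 11: -2 > 1 fails; recursion stops.
SUM(x) = 48 + 43 + 38 + 33 + 28 + 23 + 18 + 13 + 8 + 3 + -2 = 253.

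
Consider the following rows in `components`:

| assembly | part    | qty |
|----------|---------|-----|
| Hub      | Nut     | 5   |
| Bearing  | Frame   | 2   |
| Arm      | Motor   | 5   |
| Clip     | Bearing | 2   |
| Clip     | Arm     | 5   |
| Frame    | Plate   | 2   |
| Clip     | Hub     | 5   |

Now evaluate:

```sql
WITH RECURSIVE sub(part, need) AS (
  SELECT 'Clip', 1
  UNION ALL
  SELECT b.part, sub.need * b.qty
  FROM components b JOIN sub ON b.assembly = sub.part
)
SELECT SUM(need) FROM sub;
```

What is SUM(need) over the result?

75

Base: (Clip, need=1).
Iteration 1: components of {Clip} -> Arm = 1*5 = 5, Bearing = 1*2 = 2, Hub = 1*5 = 5.
Iteration 2: components of {Arm,Bearing,Hub} -> Frame = 2*2 = 4, Motor = 5*5 = 25, Nut = 5*5 = 25.
Iteration 3: components of {Frame,Motor,Nut} -> Plate = 4*2 = 8.
Iteration 4: no further components; recursion stops.
SUM(need) = 1 + 5 + 5 + 2 + 25 + 25 + 4 + 8 = 75.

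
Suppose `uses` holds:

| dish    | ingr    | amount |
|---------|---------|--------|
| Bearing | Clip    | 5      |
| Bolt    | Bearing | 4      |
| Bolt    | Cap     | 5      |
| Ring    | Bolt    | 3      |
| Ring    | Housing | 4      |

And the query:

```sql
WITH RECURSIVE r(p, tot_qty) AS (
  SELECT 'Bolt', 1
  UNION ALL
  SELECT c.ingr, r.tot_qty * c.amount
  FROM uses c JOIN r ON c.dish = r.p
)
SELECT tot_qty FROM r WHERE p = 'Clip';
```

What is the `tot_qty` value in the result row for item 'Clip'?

20

Base: (Bolt, tot_qty=1).
Iteration 1: components of {Bolt} -> Bearing = 1*4 = 4, Cap = 1*5 = 5.
Iteration 2: components of {Bearing,Cap} -> Clip = 4*5 = 20.
Iteration 3: no further components; recursion stops.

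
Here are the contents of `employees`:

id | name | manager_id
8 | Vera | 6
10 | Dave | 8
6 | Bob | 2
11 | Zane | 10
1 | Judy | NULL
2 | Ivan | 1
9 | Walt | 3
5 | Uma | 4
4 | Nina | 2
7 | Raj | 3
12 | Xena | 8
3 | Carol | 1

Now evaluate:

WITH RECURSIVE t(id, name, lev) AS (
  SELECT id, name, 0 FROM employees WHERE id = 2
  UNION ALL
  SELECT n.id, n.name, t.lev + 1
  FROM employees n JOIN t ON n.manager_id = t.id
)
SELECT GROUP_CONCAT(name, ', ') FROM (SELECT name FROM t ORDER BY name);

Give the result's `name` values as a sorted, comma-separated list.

Base: id=2 (Ivan) at lev 0.
Iteration 1: rows with manager_id in {2} -> Nina (id 4, lev 1), Bob (id 6, lev 1).
Iteration 2: rows with manager_id in {4,6} -> Uma (id 5, lev 2), Vera (id 8, lev 2).
Iteration 3: rows with manager_id in {5,8} -> Dave (id 10, lev 3), Xena (id 12, lev 3).
Iteration 4: rows with manager_id in {10,12} -> Zane (id 11, lev 4).
Iteration 5: no rows with manager_id in {11}; recursion stops.

Bob, Dave, Ivan, Nina, Uma, Vera, Xena, Zane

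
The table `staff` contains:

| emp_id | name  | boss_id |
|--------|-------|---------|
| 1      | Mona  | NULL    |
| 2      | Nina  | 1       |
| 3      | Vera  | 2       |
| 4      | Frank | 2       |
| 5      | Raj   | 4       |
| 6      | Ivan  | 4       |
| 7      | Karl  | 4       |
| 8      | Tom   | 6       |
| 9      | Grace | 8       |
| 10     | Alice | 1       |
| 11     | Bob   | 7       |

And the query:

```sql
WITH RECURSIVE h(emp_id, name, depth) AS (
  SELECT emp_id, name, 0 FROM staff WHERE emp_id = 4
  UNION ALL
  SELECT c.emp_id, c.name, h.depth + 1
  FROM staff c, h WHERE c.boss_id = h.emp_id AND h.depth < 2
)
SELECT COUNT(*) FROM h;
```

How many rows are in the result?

6

Base: emp_id=4 (Frank) at depth 0.
Iteration 1: rows with boss_id in {4} -> Raj (id 5, depth 1), Ivan (id 6, depth 1), Karl (id 7, depth 1).
Iteration 2: rows with boss_id in {5,6,7} -> Tom (id 8, depth 2), Bob (id 11, depth 2).
Iteration 3: depth < 2 fails for all current rows; recursion stops.
Total rows emitted: 6.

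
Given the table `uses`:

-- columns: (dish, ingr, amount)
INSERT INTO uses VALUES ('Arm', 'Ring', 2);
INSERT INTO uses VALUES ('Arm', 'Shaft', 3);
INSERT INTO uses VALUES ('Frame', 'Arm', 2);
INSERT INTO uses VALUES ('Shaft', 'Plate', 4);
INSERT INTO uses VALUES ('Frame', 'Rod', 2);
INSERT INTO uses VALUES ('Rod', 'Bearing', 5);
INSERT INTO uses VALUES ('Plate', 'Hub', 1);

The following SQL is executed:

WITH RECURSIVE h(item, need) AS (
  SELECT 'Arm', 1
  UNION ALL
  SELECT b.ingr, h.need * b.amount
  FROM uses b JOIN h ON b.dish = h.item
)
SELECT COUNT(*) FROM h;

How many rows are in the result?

Base: (Arm, need=1).
Iteration 1: components of {Arm} -> Ring = 1*2 = 2, Shaft = 1*3 = 3.
Iteration 2: components of {Ring,Shaft} -> Plate = 3*4 = 12.
Iteration 3: components of {Plate} -> Hub = 12*1 = 12.
Iteration 4: no further components; recursion stops.
Total rows emitted: 5.

5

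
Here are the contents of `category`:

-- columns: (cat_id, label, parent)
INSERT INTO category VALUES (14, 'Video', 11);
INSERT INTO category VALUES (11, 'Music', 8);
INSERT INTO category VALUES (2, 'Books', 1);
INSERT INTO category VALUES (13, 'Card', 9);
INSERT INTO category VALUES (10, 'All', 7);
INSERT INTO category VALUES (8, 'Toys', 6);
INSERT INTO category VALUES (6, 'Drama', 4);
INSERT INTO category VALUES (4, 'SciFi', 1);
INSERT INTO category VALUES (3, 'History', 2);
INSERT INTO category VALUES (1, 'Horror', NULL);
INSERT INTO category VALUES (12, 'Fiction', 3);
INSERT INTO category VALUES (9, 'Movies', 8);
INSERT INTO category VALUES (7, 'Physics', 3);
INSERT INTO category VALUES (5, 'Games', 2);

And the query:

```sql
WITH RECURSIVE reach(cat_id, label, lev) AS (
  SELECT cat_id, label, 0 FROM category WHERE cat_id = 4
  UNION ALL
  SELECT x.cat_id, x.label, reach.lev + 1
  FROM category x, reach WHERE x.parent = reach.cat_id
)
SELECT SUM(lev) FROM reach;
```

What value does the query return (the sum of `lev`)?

17

Base: cat_id=4 (SciFi) at lev 0.
Iteration 1: rows with parent in {4} -> Drama (id 6, lev 1).
Iteration 2: rows with parent in {6} -> Toys (id 8, lev 2).
Iteration 3: rows with parent in {8} -> Movies (id 9, lev 3), Music (id 11, lev 3).
Iteration 4: rows with parent in {9,11} -> Card (id 13, lev 4), Video (id 14, lev 4).
Iteration 5: no rows with parent in {13,14}; recursion stops.
SUM(lev) = 0 + 1 + 2 + 3 + 3 + 4 + 4 = 17.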